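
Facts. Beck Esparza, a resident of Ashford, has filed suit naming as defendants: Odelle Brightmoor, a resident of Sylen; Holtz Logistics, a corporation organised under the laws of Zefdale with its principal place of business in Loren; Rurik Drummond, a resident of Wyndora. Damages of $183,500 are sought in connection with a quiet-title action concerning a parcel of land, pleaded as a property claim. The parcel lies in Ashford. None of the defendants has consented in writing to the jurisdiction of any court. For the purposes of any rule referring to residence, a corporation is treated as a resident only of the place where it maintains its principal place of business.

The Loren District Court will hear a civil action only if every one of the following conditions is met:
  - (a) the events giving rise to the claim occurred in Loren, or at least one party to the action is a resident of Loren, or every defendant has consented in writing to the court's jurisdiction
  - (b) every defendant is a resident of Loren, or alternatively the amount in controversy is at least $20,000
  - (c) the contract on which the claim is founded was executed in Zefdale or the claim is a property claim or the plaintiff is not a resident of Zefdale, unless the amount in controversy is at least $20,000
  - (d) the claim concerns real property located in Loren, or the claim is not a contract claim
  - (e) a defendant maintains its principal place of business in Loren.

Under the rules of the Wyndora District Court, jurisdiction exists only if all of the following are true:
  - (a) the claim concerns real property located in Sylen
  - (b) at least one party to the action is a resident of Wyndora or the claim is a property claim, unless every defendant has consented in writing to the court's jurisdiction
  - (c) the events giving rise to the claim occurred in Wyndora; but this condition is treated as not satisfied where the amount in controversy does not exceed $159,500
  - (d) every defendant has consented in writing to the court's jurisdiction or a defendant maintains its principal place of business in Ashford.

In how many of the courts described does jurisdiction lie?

The Loren District Court:
  (a) Holtz Logistics resides in Loren, which satisfies one of the alternatives. Satisfied.
  (b) The amount in controversy is $183,500, which meets the 20,000 dollars floor, so one alternative holds. Satisfied.
  (c) The claim is a property claim — that alternative is enough. Condition met.
  (d) The claim is a property claim, not a contract claim, so this disjunct is met. Met.
  (e) Holtz Logistics has its principal place of business in Loren. Met.
  → All conditions met; jurisdiction exists.
The Wyndora District Court:
  (a) The property lies in Ashford, not Sylen. Not met.
  (b) Rurik Drummond resides in Wyndora, so one alternative holds. Met.
  (c) The operative events occurred in Ashford, not Wyndora. Not met.
  (d) No such written consent has been filed; the corporate defendant(s) have their principal place of business in Loren, not Ashford — every alternative fails. Fails.
  → The court lacks jurisdiction.
Courts with jurisdiction: the Loren District Court — 1 in total.

1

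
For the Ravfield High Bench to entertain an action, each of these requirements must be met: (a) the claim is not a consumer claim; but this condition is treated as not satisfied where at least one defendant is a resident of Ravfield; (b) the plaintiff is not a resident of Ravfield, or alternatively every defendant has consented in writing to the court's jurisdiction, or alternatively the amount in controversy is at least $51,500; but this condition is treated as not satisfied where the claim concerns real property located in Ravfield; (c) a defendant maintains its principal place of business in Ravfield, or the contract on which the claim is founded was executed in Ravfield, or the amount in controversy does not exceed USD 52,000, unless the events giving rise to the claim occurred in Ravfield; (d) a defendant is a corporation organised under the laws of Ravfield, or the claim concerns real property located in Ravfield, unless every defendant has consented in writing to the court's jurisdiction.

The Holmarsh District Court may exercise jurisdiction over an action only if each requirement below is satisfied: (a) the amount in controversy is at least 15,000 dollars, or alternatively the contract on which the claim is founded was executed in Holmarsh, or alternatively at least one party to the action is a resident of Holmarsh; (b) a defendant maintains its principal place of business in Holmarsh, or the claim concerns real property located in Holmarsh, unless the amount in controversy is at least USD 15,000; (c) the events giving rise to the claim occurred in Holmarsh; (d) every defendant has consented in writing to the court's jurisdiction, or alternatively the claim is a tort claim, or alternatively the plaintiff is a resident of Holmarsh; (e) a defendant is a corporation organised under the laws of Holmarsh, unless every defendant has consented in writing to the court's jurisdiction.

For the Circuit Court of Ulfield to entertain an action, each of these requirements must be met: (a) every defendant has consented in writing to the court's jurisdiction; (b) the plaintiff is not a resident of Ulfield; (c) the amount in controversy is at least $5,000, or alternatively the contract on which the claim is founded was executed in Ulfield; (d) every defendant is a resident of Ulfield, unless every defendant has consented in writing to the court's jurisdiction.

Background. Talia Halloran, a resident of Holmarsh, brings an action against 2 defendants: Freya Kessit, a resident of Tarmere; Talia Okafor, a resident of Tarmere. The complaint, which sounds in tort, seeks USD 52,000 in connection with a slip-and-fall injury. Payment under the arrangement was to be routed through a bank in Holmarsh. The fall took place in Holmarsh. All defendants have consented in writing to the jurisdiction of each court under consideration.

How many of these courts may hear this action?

3

The Ravfield High Bench:
  (a) The claim is a tort claim, not a consumer claim. And the carve-out is inapplicable — no defendant resides in Ravfield (they reside in Tarmere, Tarmere). Satisfied.
  (b) The plaintiff resides in Holmarsh, which is not Ravfield — that alternative is enough. And the carve-out is inapplicable — the claim does not concern real property. Satisfied.
  (c) The amount in controversy is $52,000, within the $52,000 ceiling — that alternative is enough. Satisfied.
  (d) No defendant is a corporation; the claim does not concern real property — none of the alternatives is met. However, every defendant has filed written consent, so the 'unless' proviso supplies this condition. Met.
  → The court has jurisdiction.
The Holmarsh District Court:
  (a) The amount in controversy is $52,000, which meets the 15,000 dollars floor — that alternative is enough. Met.
  (b) No defendant is a corporation; the claim does not concern real property — every alternative fails. The proviso rescues it, though: the amount in controversy is USD 52,000, which meets the $15,000 floor. Met.
  (c) The operative events occurred in Holmarsh. Met.
  (d) Every defendant has filed written consent, so one alternative holds. Met.
  (e) No defendant is a corporation. The proviso rescues it, though: every defendant has filed written consent. Met.
  → Every requirement is satisfied — jurisdiction.
The Circuit Court of Ulfield:
  (a) Every defendant has filed written consent. Met.
  (b) The plaintiff resides in Holmarsh, which is not Ulfield. Met.
  (c) The amount in controversy is $52,000, which meets the $5,000 floor, so this disjunct is met. Met.
  (d) The defendants reside as follows — Freya Kessit in Tarmere, Talia Okafor in Tarmere — not all in Ulfield. The proviso rescues it, though: every defendant has filed written consent. Met.
  → Jurisdiction lies.
Courts with jurisdiction: the Ravfield High Bench, the Holmarsh District Court, the Circuit Court of Ulfield — 3 in total.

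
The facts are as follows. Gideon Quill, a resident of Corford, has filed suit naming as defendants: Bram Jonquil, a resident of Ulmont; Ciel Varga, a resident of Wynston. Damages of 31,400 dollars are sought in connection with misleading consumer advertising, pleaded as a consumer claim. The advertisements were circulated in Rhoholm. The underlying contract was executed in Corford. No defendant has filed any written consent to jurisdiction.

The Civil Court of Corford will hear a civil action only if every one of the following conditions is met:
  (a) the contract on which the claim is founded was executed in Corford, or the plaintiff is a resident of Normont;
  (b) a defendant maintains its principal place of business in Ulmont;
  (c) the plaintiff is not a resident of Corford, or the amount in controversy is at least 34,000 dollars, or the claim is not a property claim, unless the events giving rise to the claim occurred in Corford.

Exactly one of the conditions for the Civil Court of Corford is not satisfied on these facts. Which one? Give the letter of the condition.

The Civil Court of Corford:
  (a) The contract was executed in Corford, which satisfies one of the alternatives. Met.
  (b) No defendant is a corporation. Fails.
  (c) The claim is a consumer claim, not a property claim, which satisfies one of the alternatives. Satisfied.
Only condition (b) fails.

(b)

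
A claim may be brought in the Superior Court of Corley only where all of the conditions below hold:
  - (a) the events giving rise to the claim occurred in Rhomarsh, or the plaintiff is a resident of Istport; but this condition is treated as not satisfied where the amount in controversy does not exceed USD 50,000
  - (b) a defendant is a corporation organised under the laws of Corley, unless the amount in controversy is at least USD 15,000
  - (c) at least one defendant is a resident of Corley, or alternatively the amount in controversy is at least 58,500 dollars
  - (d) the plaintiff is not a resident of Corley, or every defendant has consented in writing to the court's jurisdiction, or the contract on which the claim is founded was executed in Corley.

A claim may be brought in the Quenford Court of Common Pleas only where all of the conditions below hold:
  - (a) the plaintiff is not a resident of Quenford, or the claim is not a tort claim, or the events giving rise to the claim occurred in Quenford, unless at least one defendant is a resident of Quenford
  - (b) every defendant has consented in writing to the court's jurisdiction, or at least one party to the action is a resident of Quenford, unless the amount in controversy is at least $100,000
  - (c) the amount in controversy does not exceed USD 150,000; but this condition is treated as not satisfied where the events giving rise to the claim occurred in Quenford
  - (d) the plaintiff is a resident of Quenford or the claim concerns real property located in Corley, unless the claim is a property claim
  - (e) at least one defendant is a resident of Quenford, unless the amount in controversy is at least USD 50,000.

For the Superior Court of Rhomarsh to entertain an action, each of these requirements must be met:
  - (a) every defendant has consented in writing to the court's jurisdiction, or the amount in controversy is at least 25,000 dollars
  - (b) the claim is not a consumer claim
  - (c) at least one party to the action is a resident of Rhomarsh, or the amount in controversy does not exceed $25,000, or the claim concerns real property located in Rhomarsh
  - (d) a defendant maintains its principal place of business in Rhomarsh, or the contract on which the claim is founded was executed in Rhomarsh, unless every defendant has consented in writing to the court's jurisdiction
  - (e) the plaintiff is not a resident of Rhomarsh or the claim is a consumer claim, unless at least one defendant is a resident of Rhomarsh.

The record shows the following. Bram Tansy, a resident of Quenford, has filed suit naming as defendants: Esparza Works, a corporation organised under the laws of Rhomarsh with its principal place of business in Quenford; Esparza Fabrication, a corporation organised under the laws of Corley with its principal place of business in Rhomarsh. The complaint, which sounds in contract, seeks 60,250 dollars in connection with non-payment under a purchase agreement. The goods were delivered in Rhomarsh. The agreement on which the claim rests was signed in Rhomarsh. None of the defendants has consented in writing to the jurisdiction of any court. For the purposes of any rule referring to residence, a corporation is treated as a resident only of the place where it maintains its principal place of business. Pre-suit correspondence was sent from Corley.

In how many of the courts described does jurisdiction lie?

3

The Superior Court of Corley:
  (a) The operative events occurred in Rhomarsh, which satisfies one of the alternatives. And the carve-out is inapplicable — the amount in controversy is $60,250, above the USD 50,000 ceiling. Met.
  (b) Esparza Fabrication is organised under the laws of Corley. Met.
  (c) The amount in controversy is 60,250 dollars, which meets the $58,500 floor, so this disjunct is met. Satisfied.
  (d) The plaintiff resides in Quenford, which is not Corley, so this disjunct is met. Condition met.
  → Every requirement is satisfied — jurisdiction.
The Quenford Court of Common Pleas:
  (a) The claim is a contract claim, not a tort claim — that alternative is enough. Satisfied.
  (b) Bram Tansy resides in Quenford — that alternative is enough. Satisfied.
  (c) The amount in controversy is $60,250, within the $150,000 ceiling. And the carve-out is inapplicable — the operative events occurred in Rhomarsh, not Quenford. Satisfied.
  (d) The plaintiff resides in Quenford, so this disjunct is met. Condition met.
  (e) Esparza Works resides in Quenford. Condition met.
  → Jurisdiction lies.
The Superior Court of Rhomarsh:
  (a) The amount in controversy is USD 60,250, which meets the $25,000 floor, so this disjunct is met. Condition met.
  (b) The claim is a contract claim, not a consumer claim. Satisfied.
  (c) Esparza Fabrication resides in Rhomarsh, so this disjunct is met. Met.
  (d) Esparza Fabrication has its principal place of business in Rhomarsh, so one alternative holds. Met.
  (e) The plaintiff resides in Quenford, which is not Rhomarsh, so one alternative holds. Met.
  → Every requirement is satisfied — jurisdiction.
Courts with jurisdiction: the Superior Court of Corley, the Quenford Court of Common Pleas, the Superior Court of Rhomarsh — 3 in total.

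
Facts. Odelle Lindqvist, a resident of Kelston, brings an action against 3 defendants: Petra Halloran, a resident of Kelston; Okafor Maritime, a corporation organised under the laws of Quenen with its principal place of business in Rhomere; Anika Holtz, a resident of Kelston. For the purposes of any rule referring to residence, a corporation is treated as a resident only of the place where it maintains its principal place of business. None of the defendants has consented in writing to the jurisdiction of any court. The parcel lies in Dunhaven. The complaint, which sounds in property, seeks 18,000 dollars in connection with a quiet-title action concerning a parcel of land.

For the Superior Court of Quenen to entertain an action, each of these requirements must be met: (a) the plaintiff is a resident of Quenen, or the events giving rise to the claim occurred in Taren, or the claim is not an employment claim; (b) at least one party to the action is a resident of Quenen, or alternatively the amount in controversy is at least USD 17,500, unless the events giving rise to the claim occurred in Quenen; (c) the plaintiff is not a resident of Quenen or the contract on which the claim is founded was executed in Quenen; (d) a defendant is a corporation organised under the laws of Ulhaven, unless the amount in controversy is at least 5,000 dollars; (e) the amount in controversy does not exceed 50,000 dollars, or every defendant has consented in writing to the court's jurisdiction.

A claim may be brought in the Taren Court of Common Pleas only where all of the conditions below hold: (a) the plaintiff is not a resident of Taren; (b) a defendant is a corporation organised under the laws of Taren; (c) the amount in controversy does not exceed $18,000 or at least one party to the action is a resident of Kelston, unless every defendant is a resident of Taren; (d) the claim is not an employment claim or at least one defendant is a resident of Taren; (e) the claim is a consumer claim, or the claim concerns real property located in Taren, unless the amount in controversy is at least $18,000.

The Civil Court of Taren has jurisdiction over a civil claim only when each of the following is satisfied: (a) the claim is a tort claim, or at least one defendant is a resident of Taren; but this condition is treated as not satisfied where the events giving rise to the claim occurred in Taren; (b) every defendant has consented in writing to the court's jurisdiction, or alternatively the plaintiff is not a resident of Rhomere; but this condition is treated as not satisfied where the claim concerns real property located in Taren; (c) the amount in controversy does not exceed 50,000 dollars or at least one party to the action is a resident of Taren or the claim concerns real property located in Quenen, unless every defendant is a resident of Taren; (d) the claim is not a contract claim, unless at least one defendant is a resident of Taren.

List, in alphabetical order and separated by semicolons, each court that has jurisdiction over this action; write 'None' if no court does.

the Superior Court of Quenen

The Superior Court of Quenen:
  (a) The claim is a property claim, not an employment claim — that alternative is enough. Met.
  (b) The amount in controversy is $18,000, which meets the 17,500 dollars floor, so one alternative holds. Condition met.
  (c) The plaintiff resides in Kelston, which is not Quenen, so this disjunct is met. Satisfied.
  (d) The corporate defendant(s) are organised in Quenen, not Ulhaven. The proviso rescues it, though: the amount in controversy is $18,000, which meets the 5,000 dollars floor. Met.
  (e) The amount in controversy is USD 18,000, within the 50,000 dollars ceiling, so one alternative holds. Satisfied.
  → Every requirement is satisfied — jurisdiction.
The Taren Court of Common Pleas:
  (a) The plaintiff resides in Kelston, which is not Taren. Satisfied.
  (b) The corporate defendant(s) are organised in Quenen, not Taren. Condition not met.
  (c) The amount in controversy is $18,000, within the USD 18,000 ceiling, so this disjunct is met. Satisfied.
  (d) The claim is a property claim, not an employment claim, so this disjunct is met. Condition met.
  (e) The claim is a property claim, not a consumer claim; the property lies in Dunhaven, not Taren — no alternative holds. The proviso rescues it, though: the amount in controversy is $18,000, which meets the $18,000 floor. Met.
  → No jurisdiction.
The Civil Court of Taren:
  (a) The claim is a property claim, not a tort claim; no defendant resides in Taren (they reside in Kelston, Rhomere, Kelston) — no alternative holds. Not met.
  (b) The plaintiff resides in Kelston, which is not Rhomere — that alternative is enough. The carve-out does not apply: the property lies in Dunhaven, not Taren. Met.
  (c) The amount in controversy is $18,000, within the 50,000 dollars ceiling, so one alternative holds. Condition met.
  (d) The claim is a property claim, not a contract claim. Condition met.
  → No jurisdiction.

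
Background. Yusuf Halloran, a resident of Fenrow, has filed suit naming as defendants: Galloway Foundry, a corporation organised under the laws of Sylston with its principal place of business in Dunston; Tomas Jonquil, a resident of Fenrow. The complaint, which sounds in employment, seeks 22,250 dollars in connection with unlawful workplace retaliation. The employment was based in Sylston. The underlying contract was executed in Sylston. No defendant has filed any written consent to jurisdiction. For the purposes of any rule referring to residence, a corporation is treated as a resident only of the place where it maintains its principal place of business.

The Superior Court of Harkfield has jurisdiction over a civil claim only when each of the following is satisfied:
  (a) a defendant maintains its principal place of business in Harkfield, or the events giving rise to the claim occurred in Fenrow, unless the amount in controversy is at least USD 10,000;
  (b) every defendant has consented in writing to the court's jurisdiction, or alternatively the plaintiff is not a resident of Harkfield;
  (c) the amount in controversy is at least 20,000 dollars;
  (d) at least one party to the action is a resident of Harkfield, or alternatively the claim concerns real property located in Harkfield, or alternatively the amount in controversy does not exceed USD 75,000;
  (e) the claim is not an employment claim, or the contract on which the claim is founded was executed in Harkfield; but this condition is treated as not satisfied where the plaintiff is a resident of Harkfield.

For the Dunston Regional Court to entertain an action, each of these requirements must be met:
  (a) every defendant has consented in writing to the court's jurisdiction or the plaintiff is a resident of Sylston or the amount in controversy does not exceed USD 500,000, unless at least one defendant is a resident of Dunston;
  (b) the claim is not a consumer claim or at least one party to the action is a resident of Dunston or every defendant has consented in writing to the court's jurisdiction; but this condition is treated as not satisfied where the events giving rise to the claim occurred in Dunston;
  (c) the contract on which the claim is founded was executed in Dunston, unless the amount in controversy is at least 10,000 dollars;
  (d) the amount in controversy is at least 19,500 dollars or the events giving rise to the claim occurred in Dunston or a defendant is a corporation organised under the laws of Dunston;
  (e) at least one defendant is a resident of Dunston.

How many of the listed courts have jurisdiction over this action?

The Superior Court of Harkfield:
  (a) The corporate defendant(s) have their principal place of business in Dunston, not Harkfield; the operative events occurred in Sylston, not Fenrow — every alternative fails. But the amount in controversy is 22,250 dollars, which meets the $10,000 floor, and the 'unless' clause therefore excuses the requirement. Satisfied.
  (b) The plaintiff resides in Fenrow, which is not Harkfield, so one alternative holds. Condition met.
  (c) The amount in controversy is USD 22,250, which meets the 20,000 dollars floor. Satisfied.
  (d) The amount in controversy is USD 22,250, within the $75,000 ceiling, which satisfies one of the alternatives. Satisfied.
  (e) The claim is an employment claim; the contract was executed in Sylston, not Harkfield — every alternative fails. Condition not met.
  → Not every requirement is met — no jurisdiction.
The Dunston Regional Court:
  (a) The amount in controversy is $22,250, within the 500,000 dollars ceiling — that alternative is enough. Met.
  (b) The claim is an employment claim, not a consumer claim, so one alternative holds. The exception is not triggered, since the operative events occurred in Sylston, not Dunston. Satisfied.
  (c) The contract was executed in Sylston, not Dunston. But the amount in controversy is $22,250, which meets the 10,000 dollars floor, and the 'unless' clause therefore excuses the requirement. Met.
  (d) The amount in controversy is 22,250 dollars, which meets the 19,500 dollars floor — that alternative is enough. Satisfied.
  (e) Galloway Foundry resides in Dunston. Satisfied.
  → The court has jurisdiction.
Courts with jurisdiction: the Dunston Regional Court — 1 in total.

1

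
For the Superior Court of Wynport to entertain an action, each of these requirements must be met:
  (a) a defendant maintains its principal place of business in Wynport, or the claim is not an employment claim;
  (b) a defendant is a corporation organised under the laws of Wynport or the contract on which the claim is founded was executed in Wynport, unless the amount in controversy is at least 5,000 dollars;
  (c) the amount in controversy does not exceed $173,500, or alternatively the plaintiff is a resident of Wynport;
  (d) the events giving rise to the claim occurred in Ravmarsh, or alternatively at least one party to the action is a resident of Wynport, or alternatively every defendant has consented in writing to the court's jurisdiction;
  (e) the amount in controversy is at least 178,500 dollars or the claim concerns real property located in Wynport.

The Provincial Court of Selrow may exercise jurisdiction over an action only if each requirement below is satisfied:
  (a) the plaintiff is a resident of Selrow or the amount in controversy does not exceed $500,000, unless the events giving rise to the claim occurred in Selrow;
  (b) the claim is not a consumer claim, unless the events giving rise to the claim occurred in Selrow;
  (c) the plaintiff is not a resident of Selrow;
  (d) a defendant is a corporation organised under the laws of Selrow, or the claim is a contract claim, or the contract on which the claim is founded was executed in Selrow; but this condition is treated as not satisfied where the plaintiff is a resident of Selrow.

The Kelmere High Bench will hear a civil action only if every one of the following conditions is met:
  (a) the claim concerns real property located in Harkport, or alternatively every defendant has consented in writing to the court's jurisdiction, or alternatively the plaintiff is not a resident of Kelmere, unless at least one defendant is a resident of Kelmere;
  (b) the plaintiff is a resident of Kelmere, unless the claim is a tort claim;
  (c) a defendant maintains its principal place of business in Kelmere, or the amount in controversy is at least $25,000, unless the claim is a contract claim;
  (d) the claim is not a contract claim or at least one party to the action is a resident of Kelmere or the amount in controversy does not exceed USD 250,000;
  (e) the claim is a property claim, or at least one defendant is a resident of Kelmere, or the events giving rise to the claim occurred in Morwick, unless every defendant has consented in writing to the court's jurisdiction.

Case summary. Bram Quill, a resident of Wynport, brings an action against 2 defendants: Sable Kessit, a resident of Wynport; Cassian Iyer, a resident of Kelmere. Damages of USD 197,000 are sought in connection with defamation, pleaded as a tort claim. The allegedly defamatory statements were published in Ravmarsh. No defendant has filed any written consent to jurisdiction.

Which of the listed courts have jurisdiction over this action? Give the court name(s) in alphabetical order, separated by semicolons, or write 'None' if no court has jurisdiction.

The Superior Court of Wynport:
  (a) The claim is a tort claim, not an employment claim, which satisfies one of the alternatives. Satisfied.
  (b) No defendant is a corporation; no contract (and hence no place of execution) is alleged — no alternative holds. However, the amount in controversy is $197,000, which meets the USD 5,000 floor, so the 'unless' proviso supplies this condition. Condition met.
  (c) The plaintiff resides in Wynport, so one alternative holds. Satisfied.
  (d) The operative events occurred in Ravmarsh, so one alternative holds. Satisfied.
  (e) The amount in controversy is 197,000 dollars, which meets the 178,500 dollars floor, which satisfies one of the alternatives. Met.
  → Every requirement is satisfied — jurisdiction.
The Provincial Court of Selrow:
  (a) The amount in controversy is 197,000 dollars, within the $500,000 ceiling — that alternative is enough. Satisfied.
  (b) The claim is a tort claim, not a consumer claim. Satisfied.
  (c) The plaintiff resides in Wynport, which is not Selrow. Satisfied.
  (d) No defendant is a corporation; the claim is a tort claim, not a contract claim; no contract (and hence no place of execution) is alleged — no alternative holds. Condition not met.
  → Not every requirement is met — no jurisdiction.
The Kelmere High Bench:
  (a) The plaintiff resides in Wynport, which is not Kelmere, which satisfies one of the alternatives. Met.
  (b) The plaintiff resides in Wynport, not Kelmere. But the claim is a tort claim, and the 'unless' clause therefore excuses the requirement. Met.
  (c) The amount in controversy is 197,000 dollars, which meets the $25,000 floor — that alternative is enough. Satisfied.
  (d) The claim is a tort claim, not a contract claim, which satisfies one of the alternatives. Condition met.
  (e) Cassian Iyer resides in Kelmere, so one alternative holds. Met.
  → The court has jurisdiction.

the Kelmere High Bench; the Superior Court of Wynport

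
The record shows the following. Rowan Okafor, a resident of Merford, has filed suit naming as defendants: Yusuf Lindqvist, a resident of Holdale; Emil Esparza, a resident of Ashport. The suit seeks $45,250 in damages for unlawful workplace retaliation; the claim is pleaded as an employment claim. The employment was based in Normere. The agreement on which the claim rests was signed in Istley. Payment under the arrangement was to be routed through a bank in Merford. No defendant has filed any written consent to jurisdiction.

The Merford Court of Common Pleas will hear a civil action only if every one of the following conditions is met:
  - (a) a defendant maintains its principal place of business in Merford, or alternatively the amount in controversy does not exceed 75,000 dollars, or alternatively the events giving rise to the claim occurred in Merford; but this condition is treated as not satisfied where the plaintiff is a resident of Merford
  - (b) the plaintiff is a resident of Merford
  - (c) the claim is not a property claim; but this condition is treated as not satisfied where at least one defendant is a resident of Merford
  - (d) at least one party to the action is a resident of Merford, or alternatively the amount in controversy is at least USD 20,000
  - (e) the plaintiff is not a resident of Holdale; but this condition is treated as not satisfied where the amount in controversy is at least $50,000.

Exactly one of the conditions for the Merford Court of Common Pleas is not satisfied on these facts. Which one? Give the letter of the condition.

(a)

The Merford Court of Common Pleas:
  (a) The amount in controversy is 45,250 dollars, within the 75,000 dollars ceiling, so this disjunct is met. However, the plaintiff resides in Merford, which falls within the stated exception and so defeats the condition. Not satisfied.
  (b) The plaintiff resides in Merford. Satisfied.
  (c) The claim is an employment claim, not a property claim. And the carve-out is inapplicable — no defendant resides in Merford (they reside in Holdale, Ashport). Condition met.
  (d) Rowan Okafor resides in Merford — that alternative is enough. Met.
  (e) The plaintiff resides in Merford, which is not Holdale. The exception is not triggered, since the amount in controversy is $45,250, below the $50,000 floor. Satisfied.
Only condition (a) fails.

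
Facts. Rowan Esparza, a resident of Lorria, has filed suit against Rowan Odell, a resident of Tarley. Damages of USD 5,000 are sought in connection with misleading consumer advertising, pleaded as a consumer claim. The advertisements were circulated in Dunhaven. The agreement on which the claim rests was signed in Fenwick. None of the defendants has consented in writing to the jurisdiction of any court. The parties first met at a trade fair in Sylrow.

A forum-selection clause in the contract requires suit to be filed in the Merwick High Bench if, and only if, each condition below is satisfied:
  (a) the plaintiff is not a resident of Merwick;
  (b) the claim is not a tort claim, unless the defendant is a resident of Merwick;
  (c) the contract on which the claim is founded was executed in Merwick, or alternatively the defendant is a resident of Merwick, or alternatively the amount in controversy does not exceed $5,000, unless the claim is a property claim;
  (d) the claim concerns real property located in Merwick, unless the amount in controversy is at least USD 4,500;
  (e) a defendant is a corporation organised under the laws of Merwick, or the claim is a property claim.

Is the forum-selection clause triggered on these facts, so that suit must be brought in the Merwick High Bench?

The Merwick High Bench:
  (a) The plaintiff resides in Lorria, which is not Merwick. Condition met.
  (b) The claim is a consumer claim, not a tort claim. Met.
  (c) The amount in controversy is 5,000 dollars, within the USD 5,000 ceiling, so this disjunct is met. Satisfied.
  (d) The claim does not concern real property. The proviso rescues it, though: the amount in controversy is 5,000 dollars, which meets the 4,500 dollars floor. Satisfied.
  (e) No defendant is a corporation; the claim is a consumer claim, not a property claim — no alternative holds. Fails.
  → The clause does not apply.

No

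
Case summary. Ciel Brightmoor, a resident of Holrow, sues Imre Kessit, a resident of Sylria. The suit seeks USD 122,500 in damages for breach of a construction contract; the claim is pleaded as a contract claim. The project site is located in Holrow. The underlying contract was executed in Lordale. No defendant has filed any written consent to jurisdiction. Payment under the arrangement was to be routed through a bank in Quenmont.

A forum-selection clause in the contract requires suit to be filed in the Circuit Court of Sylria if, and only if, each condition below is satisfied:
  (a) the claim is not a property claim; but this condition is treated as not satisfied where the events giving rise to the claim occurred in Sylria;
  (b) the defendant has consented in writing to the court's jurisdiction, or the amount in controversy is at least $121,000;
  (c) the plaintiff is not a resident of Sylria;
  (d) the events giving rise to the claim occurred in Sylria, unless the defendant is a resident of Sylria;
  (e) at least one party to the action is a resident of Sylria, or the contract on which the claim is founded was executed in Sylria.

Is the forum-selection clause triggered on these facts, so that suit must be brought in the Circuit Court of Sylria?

Yes

The Circuit Court of Sylria:
  (a) The claim is a contract claim, not a property claim. The exception is not triggered, since the operative events occurred in Holrow, not Sylria. Met.
  (b) The amount in controversy is $122,500, which meets the 121,000 dollars floor, so this disjunct is met. Met.
  (c) The plaintiff resides in Holrow, which is not Sylria. Satisfied.
  (d) The operative events occurred in Holrow, not Sylria. But the defendant resides in Sylria, and the 'unless' clause therefore excuses the requirement. Met.
  (e) Imre Kessit resides in Sylria — that alternative is enough. Met.
  → The clause applies.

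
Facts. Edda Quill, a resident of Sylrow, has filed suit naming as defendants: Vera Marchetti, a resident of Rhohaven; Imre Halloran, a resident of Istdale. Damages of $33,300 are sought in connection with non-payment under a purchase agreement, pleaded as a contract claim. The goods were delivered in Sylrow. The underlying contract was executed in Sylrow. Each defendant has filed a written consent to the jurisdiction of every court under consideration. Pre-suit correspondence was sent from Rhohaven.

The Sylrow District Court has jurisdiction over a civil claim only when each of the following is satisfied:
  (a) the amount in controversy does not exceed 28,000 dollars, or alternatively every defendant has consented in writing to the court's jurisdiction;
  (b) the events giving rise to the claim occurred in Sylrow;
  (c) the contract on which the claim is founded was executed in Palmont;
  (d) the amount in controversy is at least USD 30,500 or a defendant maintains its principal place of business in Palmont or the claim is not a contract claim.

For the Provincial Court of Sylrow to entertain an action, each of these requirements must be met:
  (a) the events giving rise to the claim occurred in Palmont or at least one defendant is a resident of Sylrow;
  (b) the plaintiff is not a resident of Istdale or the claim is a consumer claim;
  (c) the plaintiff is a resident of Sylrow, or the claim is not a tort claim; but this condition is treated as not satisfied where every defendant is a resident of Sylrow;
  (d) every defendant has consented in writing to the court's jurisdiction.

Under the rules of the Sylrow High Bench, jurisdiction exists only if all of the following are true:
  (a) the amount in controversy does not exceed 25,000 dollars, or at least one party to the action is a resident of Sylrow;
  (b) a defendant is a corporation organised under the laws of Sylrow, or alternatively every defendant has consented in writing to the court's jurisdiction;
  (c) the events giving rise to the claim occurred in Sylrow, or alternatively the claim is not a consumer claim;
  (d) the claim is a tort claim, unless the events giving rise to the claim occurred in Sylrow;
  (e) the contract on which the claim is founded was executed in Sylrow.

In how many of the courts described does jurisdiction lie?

1

The Sylrow District Court:
  (a) Every defendant has filed written consent, so one alternative holds. Satisfied.
  (b) The operative events occurred in Sylrow. Condition met.
  (c) The contract was executed in Sylrow, not Palmont. Not met.
  (d) The amount in controversy is $33,300, which meets the 30,500 dollars floor, which satisfies one of the alternatives. Met.
  → Not every requirement is met — no jurisdiction.
The Provincial Court of Sylrow:
  (a) The operative events occurred in Sylrow, not Palmont; no defendant resides in Sylrow (they reside in Rhohaven, Istdale) — every alternative fails. Not satisfied.
  (b) The plaintiff resides in Sylrow, which is not Istdale, so this disjunct is met. Condition met.
  (c) The plaintiff resides in Sylrow, which satisfies one of the alternatives. The exception is not triggered, since the defendants reside as follows — Vera Marchetti in Rhohaven, Imre Halloran in Istdale — not all in Sylrow. Condition met.
  (d) Every defendant has filed written consent. Satisfied.
  → The court lacks jurisdiction.
The Sylrow High Bench:
  (a) Edda Quill resides in Sylrow, which satisfies one of the alternatives. Condition met.
  (b) Every defendant has filed written consent, which satisfies one of the alternatives. Satisfied.
  (c) The operative events occurred in Sylrow — that alternative is enough. Satisfied.
  (d) The claim is a contract claim, not a tort claim. But the operative events occurred in Sylrow, and the 'unless' clause therefore excuses the requirement. Met.
  (e) The contract was executed in Sylrow. Met.
  → The court has jurisdiction.
Courts with jurisdiction: the Sylrow High Bench — 1 in total.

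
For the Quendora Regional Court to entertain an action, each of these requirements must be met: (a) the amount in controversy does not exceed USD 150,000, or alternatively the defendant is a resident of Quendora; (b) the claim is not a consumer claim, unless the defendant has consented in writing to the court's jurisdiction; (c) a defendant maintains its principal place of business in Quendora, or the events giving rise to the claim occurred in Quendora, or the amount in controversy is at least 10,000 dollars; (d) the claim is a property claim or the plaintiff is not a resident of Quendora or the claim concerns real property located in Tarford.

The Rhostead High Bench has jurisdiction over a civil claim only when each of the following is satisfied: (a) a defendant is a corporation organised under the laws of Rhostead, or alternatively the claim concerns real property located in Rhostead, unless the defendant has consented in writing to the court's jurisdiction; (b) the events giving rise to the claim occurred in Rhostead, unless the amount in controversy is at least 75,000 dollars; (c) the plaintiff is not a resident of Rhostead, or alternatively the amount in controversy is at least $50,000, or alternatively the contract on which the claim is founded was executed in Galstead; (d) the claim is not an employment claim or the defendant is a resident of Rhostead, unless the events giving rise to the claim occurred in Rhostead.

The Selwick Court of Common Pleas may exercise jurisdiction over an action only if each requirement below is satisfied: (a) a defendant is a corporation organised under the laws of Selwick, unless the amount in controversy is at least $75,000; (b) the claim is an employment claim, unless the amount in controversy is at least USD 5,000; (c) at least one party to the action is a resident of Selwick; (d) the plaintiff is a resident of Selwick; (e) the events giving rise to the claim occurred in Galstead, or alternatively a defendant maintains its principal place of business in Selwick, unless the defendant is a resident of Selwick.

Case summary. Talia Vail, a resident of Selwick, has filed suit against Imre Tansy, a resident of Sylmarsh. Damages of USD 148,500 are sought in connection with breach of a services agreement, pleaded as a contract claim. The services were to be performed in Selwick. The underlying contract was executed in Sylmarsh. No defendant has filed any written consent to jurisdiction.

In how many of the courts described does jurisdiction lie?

1

The Quendora Regional Court:
  (a) The amount in controversy is 148,500 dollars, within the 150,000 dollars ceiling — that alternative is enough. Condition met.
  (b) The claim is a contract claim, not a consumer claim. Condition met.
  (c) The amount in controversy is $148,500, which meets the 10,000 dollars floor — that alternative is enough. Met.
  (d) The plaintiff resides in Selwick, which is not Quendora, so this disjunct is met. Met.
  → All conditions met; jurisdiction exists.
The Rhostead High Bench:
  (a) No defendant is a corporation; the claim does not concern real property — no alternative holds. The proviso offers no rescue either, since no such written consent has been filed. Fails.
  (b) The operative events occurred in Selwick, not Rhostead. The proviso rescues it, though: the amount in controversy is USD 148,500, which meets the 75,000 dollars floor. Condition met.
  (c) The plaintiff resides in Selwick, which is not Rhostead, which satisfies one of the alternatives. Satisfied.
  (d) The claim is a contract claim, not an employment claim — that alternative is enough. Met.
  → Not every requirement is met — no jurisdiction.
The Selwick Court of Common Pleas:
  (a) No defendant is a corporation. The proviso rescues it, though: the amount in controversy is USD 148,500, which meets the $75,000 floor. Condition met.
  (b) The claim is a contract claim, not an employment claim. However, the amount in controversy is 148,500 dollars, which meets the $5,000 floor, so the 'unless' proviso supplies this condition. Satisfied.
  (c) Talia Vail resides in Selwick. Condition met.
  (d) The plaintiff resides in Selwick. Satisfied.
  (e) The operative events occurred in Selwick, not Galstead; no defendant is a corporation — every alternative fails. The proviso offers no rescue either, since the defendant resides in Sylmarsh, not Selwick. Not met.
  → The court lacks jurisdiction.
Courts with jurisdiction: the Quendora Regional Court — 1 in total.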